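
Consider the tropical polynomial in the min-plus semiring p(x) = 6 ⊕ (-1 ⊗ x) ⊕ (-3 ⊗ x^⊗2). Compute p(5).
p(5) = 4

A tropical monomial a ⊗ x^⊗i evaluates to a + i · x. Evaluating each term at x = 5:
  Term 0 contributes 6 + 0 · 5 = 6
  Term 1 contributes -1 + 1 · 5 = 4
  Term 2 contributes -3 + 2 · 5 = 7
p(5) = ⊕ of these = min[6, 4, 7] = 4.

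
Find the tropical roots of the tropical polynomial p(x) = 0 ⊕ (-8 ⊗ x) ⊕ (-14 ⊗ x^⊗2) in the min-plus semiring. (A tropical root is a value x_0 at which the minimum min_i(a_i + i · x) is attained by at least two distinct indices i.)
Roots: {6, 8}

Each tropical root is a break point of the lower envelope of the lines y = a_i + i · x (there are 3 lines, with slopes 0, 1, ..., 2). Only the lines that attain the minimum somewhere contribute to roots; other lines are dominated. Here the surviving (envelope) indices are i = 2, i = 1, i = 0.
Intersections between consecutive envelope lines give the roots: for adjacent envelope indices i < j the intersection is x = (a_i − a_j) / (j − i). Reading off the sorted break points: {6, 8}.
Verification: at each break x_0, at least two indices attain the minimum of min_i(a_i + i · x_0).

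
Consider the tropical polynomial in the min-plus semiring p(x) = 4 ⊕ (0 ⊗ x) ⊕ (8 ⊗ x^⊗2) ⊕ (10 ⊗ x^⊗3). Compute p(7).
p(7) = 4

A tropical monomial a ⊗ x^⊗i evaluates to a + i · x. Evaluating each term at x = 7:
  Term 0 contributes 4 + 0 · 7 = 4
  Term 1 contributes 0 + 1 · 7 = 7
  Term 2 contributes 8 + 2 · 7 = 22
  Term 3 contributes 10 + 3 · 7 = 31
p(7) = ⊕ of these = min[4, 7, 22, 31] = 4.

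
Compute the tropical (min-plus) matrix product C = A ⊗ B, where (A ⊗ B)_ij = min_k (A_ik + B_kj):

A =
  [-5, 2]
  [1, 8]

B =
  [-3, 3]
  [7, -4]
A ⊗ B =
  [-8, -2]
  [-2, 4]

Apply the min-plus product entry-by-entry:
  C[0][0] = min over k of (A[0][0] + B[0][0] = -5 + -3 = -8, A[0][1] + B[1][0] = 2 + 7 = 9) = -8 (attained at k = 0)
  C[0][1] = min over k of (A[0][0] + B[0][1] = -5 + 3 = -2, A[0][1] + B[1][1] = 2 + -4 = -2) = -2 (attained at k = 0)
  C[1][0] = min over k of (A[1][0] + B[0][0] = 1 + -3 = -2, A[1][1] + B[1][0] = 8 + 7 = 15) = -2 (attained at k = 0)
  C[1][1] = min over k of (A[1][0] + B[0][1] = 1 + 3 = 4, A[1][1] + B[1][1] = 8 + -4 = 4) = 4 (attained at k = 0)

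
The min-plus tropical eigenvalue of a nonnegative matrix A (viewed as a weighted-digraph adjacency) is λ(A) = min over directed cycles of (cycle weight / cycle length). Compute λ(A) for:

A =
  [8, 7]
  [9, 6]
λ(A) = 6

Enumerate directed cycles and compute their means (weight / length). Sample:
  cycle 0 → 0: weight = 8, length = 1, mean = 8/1 ≈ 8.000
  cycle 1 → 1: weight = 6, length = 1, mean = 6/1 ≈ 6.000
  cycle 0 → 1 → 0: weight = 16, length = 2, mean = 16/2 ≈ 8.000
  cycle 1 → 0 → 1: weight = 16, length = 2, mean = 16/2 ≈ 8.000
Minimum mean = 6.000, attained e.g. along the cycle 1 → 1 with weight 6 and length 1. So λ(A) = 6/1 = 6.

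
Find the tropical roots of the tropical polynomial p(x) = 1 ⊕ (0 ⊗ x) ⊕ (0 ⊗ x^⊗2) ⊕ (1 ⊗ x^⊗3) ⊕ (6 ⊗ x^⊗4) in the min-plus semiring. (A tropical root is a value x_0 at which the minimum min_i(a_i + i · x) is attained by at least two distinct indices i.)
Roots: {-5, -1, 0, 1}

Each tropical root is a break point of the lower envelope of the lines y = a_i + i · x (there are 5 lines, with slopes 0, 1, ..., 4). Only the lines that attain the minimum somewhere contribute to roots; other lines are dominated. Here the surviving (envelope) indices are i = 4, i = 3, i = 2, i = 1, i = 0.
Intersections between consecutive envelope lines give the roots: for adjacent envelope indices i < j the intersection is x = (a_i − a_j) / (j − i). Reading off the sorted break points: {-5, -1, 0, 1}.
Verification: at each break x_0, at least two indices attain the minimum of min_i(a_i + i · x_0).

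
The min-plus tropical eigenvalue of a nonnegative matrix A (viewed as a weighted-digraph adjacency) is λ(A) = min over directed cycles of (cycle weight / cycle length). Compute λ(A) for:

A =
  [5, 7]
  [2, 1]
λ(A) = 1

Enumerate directed cycles and compute their means (weight / length). Sample:
  cycle 0 → 0: weight = 5, length = 1, mean = 5/1 ≈ 5.000
  cycle 1 → 1: weight = 1, length = 1, mean = 1/1 ≈ 1.000
  cycle 0 → 1 → 0: weight = 9, length = 2, mean = 9/2 ≈ 4.500
  cycle 1 → 0 → 1: weight = 9, length = 2, mean = 9/2 ≈ 4.500
Minimum mean = 1.000, attained e.g. along the cycle 1 → 1 with weight 1 and length 1. So λ(A) = 1/1 = 1.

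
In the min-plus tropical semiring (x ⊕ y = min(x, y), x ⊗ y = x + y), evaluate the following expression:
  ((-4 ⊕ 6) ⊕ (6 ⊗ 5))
((-4 ⊕ 6) ⊕ (6 ⊗ 5)) = -4

Expand innermost to outermost. Recall ⊕ takes the minimum of its arguments and ⊗ takes their sum. Working out the expression ((-4 ⊕ 6) ⊕ (6 ⊗ 5)) gives -4.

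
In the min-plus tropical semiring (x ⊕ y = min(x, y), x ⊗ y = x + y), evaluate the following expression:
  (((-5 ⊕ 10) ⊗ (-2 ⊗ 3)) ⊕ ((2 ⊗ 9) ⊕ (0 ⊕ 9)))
(((-5 ⊕ 10) ⊗ (-2 ⊗ 3)) ⊕ ((2 ⊗ 9) ⊕ (0 ⊕ 9))) = -4

Expand innermost to outermost. Recall ⊕ takes the minimum of its arguments and ⊗ takes their sum. Working out the expression (((-5 ⊕ 10) ⊗ (-2 ⊗ 3)) ⊕ ((2 ⊗ 9) ⊕ (0 ⊕ 9))) gives -4.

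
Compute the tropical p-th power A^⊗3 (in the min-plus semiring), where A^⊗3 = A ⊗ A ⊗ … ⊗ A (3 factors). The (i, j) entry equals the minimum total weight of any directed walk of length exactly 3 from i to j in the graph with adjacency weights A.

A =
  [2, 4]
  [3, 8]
A^⊗3 =
  [6, 8]
  [7, 9]

Each entry (A^⊗3)_ij equals the minimum over all length-3 walks i = v_0 → v_1 → … → v_3 = j of Σ_t A[v_t][v_{t+1}]. For example, for (i, j) = (0, 1) we minimise over 4 possible intermediate vertex sequences; the minimum is 8, attained along the walk 0 → 0 → 0 → 1.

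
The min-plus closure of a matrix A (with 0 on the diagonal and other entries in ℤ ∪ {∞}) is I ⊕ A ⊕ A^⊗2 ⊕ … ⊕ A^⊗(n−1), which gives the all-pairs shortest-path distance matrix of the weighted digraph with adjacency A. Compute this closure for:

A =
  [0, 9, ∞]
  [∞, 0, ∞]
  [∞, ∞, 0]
Closure =
  [0, 9, ∞]
  [∞, 0, ∞]
  [∞, ∞, 0]

This is the Floyd-Warshall all-pairs shortest-path computation. For each intermediate vertex k = 0, 1, …, 2, update dist[i][j] ← min(dist[i][j], dist[i][k] + dist[k][j]). The final matrix gives, for each (i, j), the minimum total weight of any directed path from i to j (possibly empty when i = j).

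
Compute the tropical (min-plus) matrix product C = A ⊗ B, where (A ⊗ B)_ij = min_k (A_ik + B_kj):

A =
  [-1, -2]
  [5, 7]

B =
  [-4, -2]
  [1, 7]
A ⊗ B =
  [-5, -3]
  [1, 3]

Apply the min-plus product entry-by-entry:
  C[0][0] = min over k of (A[0][0] + B[0][0] = -1 + -4 = -5, A[0][1] + B[1][0] = -2 + 1 = -1) = -5 (attained at k = 0)
  C[0][1] = min over k of (A[0][0] + B[0][1] = -1 + -2 = -3, A[0][1] + B[1][1] = -2 + 7 = 5) = -3 (attained at k = 0)
  C[1][0] = min over k of (A[1][0] + B[0][0] = 5 + -4 = 1, A[1][1] + B[1][0] = 7 + 1 = 8) = 1 (attained at k = 0)
  C[1][1] = min over k of (A[1][0] + B[0][1] = 5 + -2 = 3, A[1][1] + B[1][1] = 7 + 7 = 14) = 3 (attained at k = 0)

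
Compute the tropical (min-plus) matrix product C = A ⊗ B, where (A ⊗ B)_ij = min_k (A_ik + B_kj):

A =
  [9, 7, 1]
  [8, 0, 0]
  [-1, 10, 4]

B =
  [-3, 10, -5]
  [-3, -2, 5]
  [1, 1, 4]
A ⊗ B =
  [2, 2, 4]
  [-3, -2, 3]
  [-4, 5, -6]

Apply the min-plus product entry-by-entry:
  C[0][0] = min over k of (A[0][0] + B[0][0] = 9 + -3 = 6, A[0][1] + B[1][0] = 7 + -3 = 4, A[0][2] + B[2][0] = 1 + 1 = 2) = 2 (attained at k = 2)
  C[0][1] = min over k of (A[0][0] + B[0][1] = 9 + 10 = 19, A[0][1] + B[1][1] = 7 + -2 = 5, A[0][2] + B[2][1] = 1 + 1 = 2) = 2 (attained at k = 2)
  C[0][2] = min over k of (A[0][0] + B[0][2] = 9 + -5 = 4, A[0][1] + B[1][2] = 7 + 5 = 12, A[0][2] + B[2][2] = 1 + 4 = 5) = 4 (attained at k = 0)
  C[1][0] = min over k of (A[1][0] + B[0][0] = 8 + -3 = 5, A[1][1] + B[1][0] = 0 + -3 = -3, A[1][2] + B[2][0] = 0 + 1 = 1) = -3 (attained at k = 1)
  C[1][1] = min over k of (A[1][0] + B[0][1] = 8 + 10 = 18, A[1][1] + B[1][1] = 0 + -2 = -2, A[1][2] + B[2][1] = 0 + 1 = 1) = -2 (attained at k = 1)
  C[1][2] = min over k of (A[1][0] + B[0][2] = 8 + -5 = 3, A[1][1] + B[1][2] = 0 + 5 = 5, A[1][2] + B[2][2] = 0 + 4 = 4) = 3 (attained at k = 0)
  C[2][0] = min over k of (A[2][0] + B[0][0] = -1 + -3 = -4, A[2][1] + B[1][0] = 10 + -3 = 7, A[2][2] + B[2][0] = 4 + 1 = 5) = -4 (attained at k = 0)
  C[2][1] = min over k of (A[2][0] + B[0][1] = -1 + 10 = 9, A[2][1] + B[1][1] = 10 + -2 = 8, A[2][2] + B[2][1] = 4 + 1 = 5) = 5 (attained at k = 2)
  C[2][2] = min over k of (A[2][0] + B[0][2] = -1 + -5 = -6, A[2][1] + B[1][2] = 10 + 5 = 15, A[2][2] + B[2][2] = 4 + 4 = 8) = -6 (attained at k = 0)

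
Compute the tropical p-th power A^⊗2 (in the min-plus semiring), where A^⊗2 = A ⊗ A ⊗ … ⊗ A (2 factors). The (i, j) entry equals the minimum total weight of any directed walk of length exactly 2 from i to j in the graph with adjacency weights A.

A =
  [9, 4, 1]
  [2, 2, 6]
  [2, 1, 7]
A^⊗2 =
  [3, 2, 8]
  [4, 4, 3]
  [3, 3, 3]

Each entry (A^⊗2)_ij equals the minimum over all length-2 walks i = v_0 → v_1 → … → v_2 = j of Σ_t A[v_t][v_{t+1}]. For example, for (i, j) = (0, 2) we minimise over 3 possible intermediate vertex sequences; the minimum is 8, attained along the walk 0 → 2 → 2.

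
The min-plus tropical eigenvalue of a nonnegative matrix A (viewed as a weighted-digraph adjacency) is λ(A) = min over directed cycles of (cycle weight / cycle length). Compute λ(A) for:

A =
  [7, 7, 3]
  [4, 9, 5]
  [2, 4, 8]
λ(A) = 5/2

Enumerate directed cycles and compute their means (weight / length). Sample:
  cycle 0 → 0: weight = 7, length = 1, mean = 7/1 ≈ 7.000
  cycle 1 → 1: weight = 9, length = 1, mean = 9/1 ≈ 9.000
  cycle 2 → 2: weight = 8, length = 1, mean = 8/1 ≈ 8.000
  cycle 0 → 1 → 0: weight = 11, length = 2, mean = 11/2 ≈ 5.500
  cycle 0 → 2 → 0: weight = 5, length = 2, mean = 5/2 ≈ 2.500
  cycle 1 → 0 → 1: weight = 11, length = 2, mean = 11/2 ≈ 5.500
Minimum mean = 2.500, attained e.g. along the cycle 0 → 2 → 0 with weight 5 and length 2. So λ(A) = 5/2 = 5/2.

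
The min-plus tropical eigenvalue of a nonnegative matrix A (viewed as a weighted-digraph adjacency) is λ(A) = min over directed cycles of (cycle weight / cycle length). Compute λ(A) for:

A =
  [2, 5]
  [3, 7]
λ(A) = 2

Enumerate directed cycles and compute their means (weight / length). Sample:
  cycle 0 → 0: weight = 2, length = 1, mean = 2/1 ≈ 2.000
  cycle 1 → 1: weight = 7, length = 1, mean = 7/1 ≈ 7.000
  cycle 0 → 1 → 0: weight = 8, length = 2, mean = 8/2 ≈ 4.000
  cycle 1 → 0 → 1: weight = 8, length = 2, mean = 8/2 ≈ 4.000
Minimum mean = 2.000, attained e.g. along the cycle 0 → 0 with weight 2 and length 1. So λ(A) = 2/1 = 2.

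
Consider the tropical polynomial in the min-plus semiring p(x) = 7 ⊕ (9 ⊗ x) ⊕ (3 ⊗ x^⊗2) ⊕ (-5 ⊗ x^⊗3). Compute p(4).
p(4) = 7

A tropical monomial a ⊗ x^⊗i evaluates to a + i · x. Evaluating each term at x = 4:
  Term 0 contributes 7 + 0 · 4 = 7
  Term 1 contributes 9 + 1 · 4 = 13
  Term 2 contributes 3 + 2 · 4 = 11
  Term 3 contributes -5 + 3 · 4 = 7
p(4) = ⊕ of these = min[7, 13, 11, 7] = 7.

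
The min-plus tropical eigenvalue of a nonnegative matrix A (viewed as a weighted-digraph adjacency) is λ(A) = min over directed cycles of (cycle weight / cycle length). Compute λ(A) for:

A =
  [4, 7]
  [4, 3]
λ(A) = 3

Enumerate directed cycles and compute their means (weight / length). Sample:
  cycle 0 → 0: weight = 4, length = 1, mean = 4/1 ≈ 4.000
  cycle 1 → 1: weight = 3, length = 1, mean = 3/1 ≈ 3.000
  cycle 0 → 1 → 0: weight = 11, length = 2, mean = 11/2 ≈ 5.500
  cycle 1 → 0 → 1: weight = 11, length = 2, mean = 11/2 ≈ 5.500
Minimum mean = 3.000, attained e.g. along the cycle 1 → 1 with weight 3 and length 1. So λ(A) = 3/1 = 3.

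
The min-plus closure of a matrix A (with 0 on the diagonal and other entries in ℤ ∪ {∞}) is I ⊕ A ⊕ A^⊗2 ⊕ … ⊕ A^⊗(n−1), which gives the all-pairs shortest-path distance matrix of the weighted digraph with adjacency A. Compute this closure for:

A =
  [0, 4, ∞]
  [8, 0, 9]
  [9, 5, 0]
Closure =
  [0, 4, 13]
  [8, 0, 9]
  [9, 5, 0]

This is the Floyd-Warshall all-pairs shortest-path computation. For each intermediate vertex k = 0, 1, …, 2, update dist[i][j] ← min(dist[i][j], dist[i][k] + dist[k][j]). The final matrix gives, for each (i, j), the minimum total weight of any directed path from i to j (possibly empty when i = j).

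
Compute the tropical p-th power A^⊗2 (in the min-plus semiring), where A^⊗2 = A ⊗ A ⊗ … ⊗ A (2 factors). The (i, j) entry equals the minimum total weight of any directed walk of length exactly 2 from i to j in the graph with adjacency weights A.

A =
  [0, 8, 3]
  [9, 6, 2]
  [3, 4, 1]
A^⊗2 =
  [0, 7, 3]
  [5, 6, 3]
  [3, 5, 2]

Each entry (A^⊗2)_ij equals the minimum over all length-2 walks i = v_0 → v_1 → … → v_2 = j of Σ_t A[v_t][v_{t+1}]. For example, for (i, j) = (0, 2) we minimise over 3 possible intermediate vertex sequences; the minimum is 3, attained along the walk 0 → 0 → 2.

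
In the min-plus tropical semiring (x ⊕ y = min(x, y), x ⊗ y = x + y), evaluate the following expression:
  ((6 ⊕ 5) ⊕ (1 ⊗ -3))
((6 ⊕ 5) ⊕ (1 ⊗ -3)) = -2

Expand innermost to outermost. Recall ⊕ takes the minimum of its arguments and ⊗ takes their sum. Working out the expression ((6 ⊕ 5) ⊕ (1 ⊗ -3)) gives -2.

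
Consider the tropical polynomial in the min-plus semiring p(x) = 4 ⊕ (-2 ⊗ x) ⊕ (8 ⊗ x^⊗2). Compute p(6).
p(6) = 4

A tropical monomial a ⊗ x^⊗i evaluates to a + i · x. Evaluating each term at x = 6:
  Term 0 contributes 4 + 0 · 6 = 4
  Term 1 contributes -2 + 1 · 6 = 4
  Term 2 contributes 8 + 2 · 6 = 20
p(6) = ⊕ of these = min[4, 4, 20] = 4.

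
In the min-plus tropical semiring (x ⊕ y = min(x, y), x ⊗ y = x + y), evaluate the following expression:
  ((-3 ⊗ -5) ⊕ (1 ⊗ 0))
((-3 ⊗ -5) ⊕ (1 ⊗ 0)) = -8

Expand innermost to outermost. Recall ⊕ takes the minimum of its arguments and ⊗ takes their sum. Working out the expression ((-3 ⊗ -5) ⊕ (1 ⊗ 0)) gives -8.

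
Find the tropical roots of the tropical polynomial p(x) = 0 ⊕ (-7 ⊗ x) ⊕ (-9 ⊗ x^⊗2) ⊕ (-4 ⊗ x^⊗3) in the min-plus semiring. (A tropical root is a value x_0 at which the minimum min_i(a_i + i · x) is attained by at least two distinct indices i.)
Roots: {-5, 2, 7}

Each tropical root is a break point of the lower envelope of the lines y = a_i + i · x (there are 4 lines, with slopes 0, 1, ..., 3). Only the lines that attain the minimum somewhere contribute to roots; other lines are dominated. Here the surviving (envelope) indices are i = 3, i = 2, i = 1, i = 0.
Intersections between consecutive envelope lines give the roots: for adjacent envelope indices i < j the intersection is x = (a_i − a_j) / (j − i). Reading off the sorted break points: {-5, 2, 7}.
Verification: at each break x_0, at least two indices attain the minimum of min_i(a_i + i · x_0).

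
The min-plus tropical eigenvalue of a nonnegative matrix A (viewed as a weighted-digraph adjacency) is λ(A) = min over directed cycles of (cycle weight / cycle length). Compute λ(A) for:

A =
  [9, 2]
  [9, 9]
λ(A) = 11/2

Enumerate directed cycles and compute their means (weight / length). Sample:
  cycle 0 → 0: weight = 9, length = 1, mean = 9/1 ≈ 9.000
  cycle 1 → 1: weight = 9, length = 1, mean = 9/1 ≈ 9.000
  cycle 0 → 1 → 0: weight = 11, length = 2, mean = 11/2 ≈ 5.500
  cycle 1 → 0 → 1: weight = 11, length = 2, mean = 11/2 ≈ 5.500
Minimum mean = 5.500, attained e.g. along the cycle 0 → 1 → 0 with weight 11 and length 2. So λ(A) = 11/2 = 11/2.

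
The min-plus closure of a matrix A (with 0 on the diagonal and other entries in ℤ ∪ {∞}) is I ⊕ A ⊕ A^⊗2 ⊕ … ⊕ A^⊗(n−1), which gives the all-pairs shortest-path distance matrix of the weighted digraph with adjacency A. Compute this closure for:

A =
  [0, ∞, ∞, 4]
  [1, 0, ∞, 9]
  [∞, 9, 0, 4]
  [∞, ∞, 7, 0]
Closure =
  [0, 20, 11, 4]
  [1, 0, 12, 5]
  [10, 9, 0, 4]
  [17, 16, 7, 0]

This is the Floyd-Warshall all-pairs shortest-path computation. For each intermediate vertex k = 0, 1, …, 3, update dist[i][j] ← min(dist[i][j], dist[i][k] + dist[k][j]). The final matrix gives, for each (i, j), the minimum total weight of any directed path from i to j (possibly empty when i = j).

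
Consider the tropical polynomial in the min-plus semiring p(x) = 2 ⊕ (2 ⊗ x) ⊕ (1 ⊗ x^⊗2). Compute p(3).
p(3) = 2

A tropical monomial a ⊗ x^⊗i evaluates to a + i · x. Evaluating each term at x = 3:
  Term 0 contributes 2 + 0 · 3 = 2
  Term 1 contributes 2 + 1 · 3 = 5
  Term 2 contributes 1 + 2 · 3 = 7
p(3) = ⊕ of these = min[2, 5, 7] = 2.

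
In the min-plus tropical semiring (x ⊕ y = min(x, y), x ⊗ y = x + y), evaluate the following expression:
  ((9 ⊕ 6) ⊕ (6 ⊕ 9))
((9 ⊕ 6) ⊕ (6 ⊕ 9)) = 6

Expand innermost to outermost. Recall ⊕ takes the minimum of its arguments and ⊗ takes their sum. Working out the expression ((9 ⊕ 6) ⊕ (6 ⊕ 9)) gives 6.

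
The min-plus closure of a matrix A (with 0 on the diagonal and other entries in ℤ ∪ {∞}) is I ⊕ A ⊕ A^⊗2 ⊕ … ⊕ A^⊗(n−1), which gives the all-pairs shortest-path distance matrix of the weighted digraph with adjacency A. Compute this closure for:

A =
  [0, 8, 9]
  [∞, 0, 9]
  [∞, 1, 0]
Closure =
  [0, 8, 9]
  [∞, 0, 9]
  [∞, 1, 0]

This is the Floyd-Warshall all-pairs shortest-path computation. For each intermediate vertex k = 0, 1, …, 2, update dist[i][j] ← min(dist[i][j], dist[i][k] + dist[k][j]). The final matrix gives, for each (i, j), the minimum total weight of any directed path from i to j (possibly empty when i = j).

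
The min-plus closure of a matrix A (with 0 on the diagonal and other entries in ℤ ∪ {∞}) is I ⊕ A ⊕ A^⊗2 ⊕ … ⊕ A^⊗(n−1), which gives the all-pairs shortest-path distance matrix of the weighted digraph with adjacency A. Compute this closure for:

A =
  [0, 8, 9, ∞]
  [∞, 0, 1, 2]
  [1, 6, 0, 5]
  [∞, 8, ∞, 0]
Closure =
  [0, 8, 9, 10]
  [2, 0, 1, 2]
  [1, 6, 0, 5]
  [10, 8, 9, 0]

This is the Floyd-Warshall all-pairs shortest-path computation. For each intermediate vertex k = 0, 1, …, 3, update dist[i][j] ← min(dist[i][j], dist[i][k] + dist[k][j]). The final matrix gives, for each (i, j), the minimum total weight of any directed path from i to j (possibly empty when i = j).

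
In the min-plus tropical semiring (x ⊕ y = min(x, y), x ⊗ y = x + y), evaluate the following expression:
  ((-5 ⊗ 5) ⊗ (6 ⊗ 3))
((-5 ⊗ 5) ⊗ (6 ⊗ 3)) = 9

Expand innermost to outermost. Recall ⊕ takes the minimum of its arguments and ⊗ takes their sum. Working out the expression ((-5 ⊗ 5) ⊗ (6 ⊗ 3)) gives 9.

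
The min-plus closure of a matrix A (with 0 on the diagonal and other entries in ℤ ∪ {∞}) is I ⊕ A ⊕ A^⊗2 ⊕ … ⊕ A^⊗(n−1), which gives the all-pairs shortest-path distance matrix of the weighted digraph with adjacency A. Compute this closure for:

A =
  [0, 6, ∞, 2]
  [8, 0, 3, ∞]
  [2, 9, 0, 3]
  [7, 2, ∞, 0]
Closure =
  [0, 4, 7, 2]
  [5, 0, 3, 6]
  [2, 5, 0, 3]
  [7, 2, 5, 0]

This is the Floyd-Warshall all-pairs shortest-path computation. For each intermediate vertex k = 0, 1, …, 3, update dist[i][j] ← min(dist[i][j], dist[i][k] + dist[k][j]). The final matrix gives, for each (i, j), the minimum total weight of any directed path from i to j (possibly empty when i = j).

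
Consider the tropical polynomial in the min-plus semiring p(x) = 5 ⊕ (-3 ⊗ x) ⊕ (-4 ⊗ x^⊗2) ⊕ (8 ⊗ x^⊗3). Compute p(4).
p(4) = 1

A tropical monomial a ⊗ x^⊗i evaluates to a + i · x. Evaluating each term at x = 4:
  Term 0 contributes 5 + 0 · 4 = 5
  Term 1 contributes -3 + 1 · 4 = 1
  Term 2 contributes -4 + 2 · 4 = 4
  Term 3 contributes 8 + 3 · 4 = 20
p(4) = ⊕ of these = min[5, 1, 4, 20] = 1.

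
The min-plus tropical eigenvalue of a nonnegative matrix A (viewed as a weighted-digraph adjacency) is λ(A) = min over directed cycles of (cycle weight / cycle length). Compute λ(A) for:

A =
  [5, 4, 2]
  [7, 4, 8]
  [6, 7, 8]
λ(A) = 4

Enumerate directed cycles and compute their means (weight / length). Sample:
  cycle 0 → 0: weight = 5, length = 1, mean = 5/1 ≈ 5.000
  cycle 1 → 1: weight = 4, length = 1, mean = 4/1 ≈ 4.000
  cycle 2 → 2: weight = 8, length = 1, mean = 8/1 ≈ 8.000
  cycle 0 → 1 → 0: weight = 11, length = 2, mean = 11/2 ≈ 5.500
  cycle 0 → 2 → 0: weight = 8, length = 2, mean = 8/2 ≈ 4.000
  cycle 1 → 0 → 1: weight = 11, length = 2, mean = 11/2 ≈ 5.500
Minimum mean = 4.000, attained e.g. along the cycle 1 → 1 with weight 4 and length 1. So λ(A) = 4/1 = 4.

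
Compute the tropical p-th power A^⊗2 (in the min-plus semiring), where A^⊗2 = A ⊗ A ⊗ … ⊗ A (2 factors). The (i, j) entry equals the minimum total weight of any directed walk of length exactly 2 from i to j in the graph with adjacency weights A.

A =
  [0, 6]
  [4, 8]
A^⊗2 =
  [0, 6]
  [4, 10]

Each entry (A^⊗2)_ij equals the minimum over all length-2 walks i = v_0 → v_1 → … → v_2 = j of Σ_t A[v_t][v_{t+1}]. For example, for (i, j) = (0, 1) we minimise over 2 possible intermediate vertex sequences; the minimum is 6, attained along the walk 0 → 0 → 1.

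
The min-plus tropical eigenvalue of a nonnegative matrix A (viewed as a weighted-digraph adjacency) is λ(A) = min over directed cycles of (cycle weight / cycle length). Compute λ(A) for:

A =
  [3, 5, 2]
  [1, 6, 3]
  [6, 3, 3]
λ(A) = 2

Enumerate directed cycles and compute their means (weight / length). Sample:
  cycle 0 → 0: weight = 3, length = 1, mean = 3/1 ≈ 3.000
  cycle 1 → 1: weight = 6, length = 1, mean = 6/1 ≈ 6.000
  cycle 2 → 2: weight = 3, length = 1, mean = 3/1 ≈ 3.000
  cycle 0 → 1 → 0: weight = 6, length = 2, mean = 6/2 ≈ 3.000
  cycle 0 → 2 → 0: weight = 8, length = 2, mean = 8/2 ≈ 4.000
  cycle 1 → 0 → 1: weight = 6, length = 2, mean = 6/2 ≈ 3.000
Minimum mean = 2.000, attained e.g. along the cycle 0 → 2 → 1 → 0 with weight 6 and length 3. So λ(A) = 6/3 = 2.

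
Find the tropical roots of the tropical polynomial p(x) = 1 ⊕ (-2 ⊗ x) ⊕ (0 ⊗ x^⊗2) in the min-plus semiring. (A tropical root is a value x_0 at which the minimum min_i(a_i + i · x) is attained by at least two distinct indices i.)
Roots: {-2, 3}

Each tropical root is a break point of the lower envelope of the lines y = a_i + i · x (there are 3 lines, with slopes 0, 1, ..., 2). Only the lines that attain the minimum somewhere contribute to roots; other lines are dominated. Here the surviving (envelope) indices are i = 2, i = 1, i = 0.
Intersections between consecutive envelope lines give the roots: for adjacent envelope indices i < j the intersection is x = (a_i − a_j) / (j − i). Reading off the sorted break points: {-2, 3}.
Verification: at each break x_0, at least two indices attain the minimum of min_i(a_i + i · x_0).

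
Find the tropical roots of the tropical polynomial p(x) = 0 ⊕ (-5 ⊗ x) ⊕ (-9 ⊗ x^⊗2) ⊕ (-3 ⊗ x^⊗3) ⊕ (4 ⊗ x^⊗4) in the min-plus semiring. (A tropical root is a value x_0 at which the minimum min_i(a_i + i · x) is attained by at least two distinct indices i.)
Roots: {-7, -6, 4, 5}

Each tropical root is a break point of the lower envelope of the lines y = a_i + i · x (there are 5 lines, with slopes 0, 1, ..., 4). Only the lines that attain the minimum somewhere contribute to roots; other lines are dominated. Here the surviving (envelope) indices are i = 4, i = 3, i = 2, i = 1, i = 0.
Intersections between consecutive envelope lines give the roots: for adjacent envelope indices i < j the intersection is x = (a_i − a_j) / (j − i). Reading off the sorted break points: {-7, -6, 4, 5}.
Verification: at each break x_0, at least two indices attain the minimum of min_i(a_i + i · x_0).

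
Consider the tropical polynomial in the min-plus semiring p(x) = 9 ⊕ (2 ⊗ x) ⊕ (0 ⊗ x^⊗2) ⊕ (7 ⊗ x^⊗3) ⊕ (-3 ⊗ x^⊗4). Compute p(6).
p(6) = 8

A tropical monomial a ⊗ x^⊗i evaluates to a + i · x. Evaluating each term at x = 6:
  Term 0 contributes 9 + 0 · 6 = 9
  Term 1 contributes 2 + 1 · 6 = 8
  Term 2 contributes 0 + 2 · 6 = 12
  Term 3 contributes 7 + 3 · 6 = 25
  Term 4 contributes -3 + 4 · 6 = 21
p(6) = ⊕ of these = min[9, 8, 12, 25, 21] = 8.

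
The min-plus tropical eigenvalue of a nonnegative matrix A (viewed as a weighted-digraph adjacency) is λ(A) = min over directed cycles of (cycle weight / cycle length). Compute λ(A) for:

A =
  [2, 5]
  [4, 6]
λ(A) = 2

Enumerate directed cycles and compute their means (weight / length). Sample:
  cycle 0 → 0: weight = 2, length = 1, mean = 2/1 ≈ 2.000
  cycle 1 → 1: weight = 6, length = 1, mean = 6/1 ≈ 6.000
  cycle 0 → 1 → 0: weight = 9, length = 2, mean = 9/2 ≈ 4.500
  cycle 1 → 0 → 1: weight = 9, length = 2, mean = 9/2 ≈ 4.500
Minimum mean = 2.000, attained e.g. along the cycle 0 → 0 with weight 2 and length 1. So λ(A) = 2/1 = 2.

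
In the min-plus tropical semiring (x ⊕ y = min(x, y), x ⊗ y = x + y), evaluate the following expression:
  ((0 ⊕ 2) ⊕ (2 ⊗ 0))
((0 ⊕ 2) ⊕ (2 ⊗ 0)) = 0

Expand innermost to outermost. Recall ⊕ takes the minimum of its arguments and ⊗ takes their sum. Working out the expression ((0 ⊕ 2) ⊕ (2 ⊗ 0)) gives 0.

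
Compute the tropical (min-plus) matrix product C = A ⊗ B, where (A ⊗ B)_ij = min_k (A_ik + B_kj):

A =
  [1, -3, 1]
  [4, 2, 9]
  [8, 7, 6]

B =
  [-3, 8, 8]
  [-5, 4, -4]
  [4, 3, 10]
A ⊗ B =
  [-8, 1, -7]
  [-3, 6, -2]
  [2, 9, 3]

Apply the min-plus product entry-by-entry:
  C[0][0] = min over k of (A[0][0] + B[0][0] = 1 + -3 = -2, A[0][1] + B[1][0] = -3 + -5 = -8, A[0][2] + B[2][0] = 1 + 4 = 5) = -8 (attained at k = 1)
  C[0][1] = min over k of (A[0][0] + B[0][1] = 1 + 8 = 9, A[0][1] + B[1][1] = -3 + 4 = 1, A[0][2] + B[2][1] = 1 + 3 = 4) = 1 (attained at k = 1)
  C[0][2] = min over k of (A[0][0] + B[0][2] = 1 + 8 = 9, A[0][1] + B[1][2] = -3 + -4 = -7, A[0][2] + B[2][2] = 1 + 10 = 11) = -7 (attained at k = 1)
  C[1][0] = min over k of (A[1][0] + B[0][0] = 4 + -3 = 1, A[1][1] + B[1][0] = 2 + -5 = -3, A[1][2] + B[2][0] = 9 + 4 = 13) = -3 (attained at k = 1)
  C[1][1] = min over k of (A[1][0] + B[0][1] = 4 + 8 = 12, A[1][1] + B[1][1] = 2 + 4 = 6, A[1][2] + B[2][1] = 9 + 3 = 12) = 6 (attained at k = 1)
  C[1][2] = min over k of (A[1][0] + B[0][2] = 4 + 8 = 12, A[1][1] + B[1][2] = 2 + -4 = -2, A[1][2] + B[2][2] = 9 + 10 = 19) = -2 (attained at k = 1)
  C[2][0] = min over k of (A[2][0] + B[0][0] = 8 + -3 = 5, A[2][1] + B[1][0] = 7 + -5 = 2, A[2][2] + B[2][0] = 6 + 4 = 10) = 2 (attained at k = 1)
  C[2][1] = min over k of (A[2][0] + B[0][1] = 8 + 8 = 16, A[2][1] + B[1][1] = 7 + 4 = 11, A[2][2] + B[2][1] = 6 + 3 = 9) = 9 (attained at k = 2)
  C[2][2] = min over k of (A[2][0] + B[0][2] = 8 + 8 = 16, A[2][1] + B[1][2] = 7 + -4 = 3, A[2][2] + B[2][2] = 6 + 10 = 16) = 3 (attained at k = 1)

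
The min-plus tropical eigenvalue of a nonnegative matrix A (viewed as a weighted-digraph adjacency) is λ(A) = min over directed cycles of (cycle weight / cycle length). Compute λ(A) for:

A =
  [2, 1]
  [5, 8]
λ(A) = 2

Enumerate directed cycles and compute their means (weight / length). Sample:
  cycle 0 → 0: weight = 2, length = 1, mean = 2/1 ≈ 2.000
  cycle 1 → 1: weight = 8, length = 1, mean = 8/1 ≈ 8.000
  cycle 0 → 1 → 0: weight = 6, length = 2, mean = 6/2 ≈ 3.000
  cycle 1 → 0 → 1: weight = 6, length = 2, mean = 6/2 ≈ 3.000
Minimum mean = 2.000, attained e.g. along the cycle 0 → 0 with weight 2 and length 1. So λ(A) = 2/1 = 2.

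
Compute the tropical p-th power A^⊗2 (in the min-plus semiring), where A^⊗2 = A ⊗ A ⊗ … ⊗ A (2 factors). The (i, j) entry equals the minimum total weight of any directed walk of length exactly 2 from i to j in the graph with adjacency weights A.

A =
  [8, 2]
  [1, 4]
A^⊗2 =
  [3, 6]
  [5, 3]

Each entry (A^⊗2)_ij equals the minimum over all length-2 walks i = v_0 → v_1 → … → v_2 = j of Σ_t A[v_t][v_{t+1}]. For example, for (i, j) = (0, 1) we minimise over 2 possible intermediate vertex sequences; the minimum is 6, attained along the walk 0 → 1 → 1.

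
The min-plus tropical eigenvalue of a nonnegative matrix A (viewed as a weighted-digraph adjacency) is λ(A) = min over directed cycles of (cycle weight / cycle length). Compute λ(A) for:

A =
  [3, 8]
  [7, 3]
λ(A) = 3

Enumerate directed cycles and compute their means (weight / length). Sample:
  cycle 0 → 0: weight = 3, length = 1, mean = 3/1 ≈ 3.000
  cycle 1 → 1: weight = 3, length = 1, mean = 3/1 ≈ 3.000
  cycle 0 → 1 → 0: weight = 15, length = 2, mean = 15/2 ≈ 7.500
  cycle 1 → 0 → 1: weight = 15, length = 2, mean = 15/2 ≈ 7.500
Minimum mean = 3.000, attained e.g. along the cycle 0 → 0 with weight 3 and length 1. So λ(A) = 3/1 = 3.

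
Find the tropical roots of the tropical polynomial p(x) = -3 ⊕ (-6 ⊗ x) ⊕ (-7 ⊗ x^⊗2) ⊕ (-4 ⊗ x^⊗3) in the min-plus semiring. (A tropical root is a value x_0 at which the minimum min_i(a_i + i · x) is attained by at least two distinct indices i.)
Roots: {-3, 1, 3}

Each tropical root is a break point of the lower envelope of the lines y = a_i + i · x (there are 4 lines, with slopes 0, 1, ..., 3). Only the lines that attain the minimum somewhere contribute to roots; other lines are dominated. Here the surviving (envelope) indices are i = 3, i = 2, i = 1, i = 0.
Intersections between consecutive envelope lines give the roots: for adjacent envelope indices i < j the intersection is x = (a_i − a_j) / (j − i). Reading off the sorted break points: {-3, 1, 3}.
Verification: at each break x_0, at least two indices attain the minimum of min_i(a_i + i · x_0).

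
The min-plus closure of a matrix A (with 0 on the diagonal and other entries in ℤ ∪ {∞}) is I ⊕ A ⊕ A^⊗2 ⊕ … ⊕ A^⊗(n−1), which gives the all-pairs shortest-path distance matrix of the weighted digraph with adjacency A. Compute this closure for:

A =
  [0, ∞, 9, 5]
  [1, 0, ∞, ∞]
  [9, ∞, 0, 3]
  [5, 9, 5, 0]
Closure =
  [0, 14, 9, 5]
  [1, 0, 10, 6]
  [8, 12, 0, 3]
  [5, 9, 5, 0]

This is the Floyd-Warshall all-pairs shortest-path computation. For each intermediate vertex k = 0, 1, …, 3, update dist[i][j] ← min(dist[i][j], dist[i][k] + dist[k][j]). The final matrix gives, for each (i, j), the minimum total weight of any directed path from i to j (possibly empty when i = j).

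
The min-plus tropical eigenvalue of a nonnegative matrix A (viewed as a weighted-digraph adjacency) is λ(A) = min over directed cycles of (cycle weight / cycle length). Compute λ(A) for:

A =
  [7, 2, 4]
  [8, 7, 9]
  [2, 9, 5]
λ(A) = 3

Enumerate directed cycles and compute their means (weight / length). Sample:
  cycle 0 → 0: weight = 7, length = 1, mean = 7/1 ≈ 7.000
  cycle 1 → 1: weight = 7, length = 1, mean = 7/1 ≈ 7.000
  cycle 2 → 2: weight = 5, length = 1, mean = 5/1 ≈ 5.000
  cycle 0 → 1 → 0: weight = 10, length = 2, mean = 10/2 ≈ 5.000
  cycle 0 → 2 → 0: weight = 6, length = 2, mean = 6/2 ≈ 3.000
  cycle 1 → 0 → 1: weight = 10, length = 2, mean = 10/2 ≈ 5.000
Minimum mean = 3.000, attained e.g. along the cycle 0 → 2 → 0 with weight 6 and length 2. So λ(A) = 6/2 = 3.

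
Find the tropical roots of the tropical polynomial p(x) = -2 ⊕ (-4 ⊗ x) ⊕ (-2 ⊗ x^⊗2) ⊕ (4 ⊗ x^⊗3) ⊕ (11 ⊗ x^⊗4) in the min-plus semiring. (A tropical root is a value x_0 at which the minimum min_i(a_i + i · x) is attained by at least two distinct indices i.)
Roots: {-7, -6, -2, 2}

Each tropical root is a break point of the lower envelope of the lines y = a_i + i · x (there are 5 lines, with slopes 0, 1, ..., 4). Only the lines that attain the minimum somewhere contribute to roots; other lines are dominated. Here the surviving (envelope) indices are i = 4, i = 3, i = 2, i = 1, i = 0.
Intersections between consecutive envelope lines give the roots: for adjacent envelope indices i < j the intersection is x = (a_i − a_j) / (j − i). Reading off the sorted break points: {-7, -6, -2, 2}.
Verification: at each break x_0, at least two indices attain the minimum of min_i(a_i + i · x_0).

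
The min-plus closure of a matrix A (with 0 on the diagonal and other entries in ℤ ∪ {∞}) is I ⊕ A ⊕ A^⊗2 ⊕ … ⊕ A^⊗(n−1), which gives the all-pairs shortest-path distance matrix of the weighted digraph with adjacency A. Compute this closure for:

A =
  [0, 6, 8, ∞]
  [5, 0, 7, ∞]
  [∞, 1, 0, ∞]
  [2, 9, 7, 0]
Closure =
  [0, 6, 8, ∞]
  [5, 0, 7, ∞]
  [6, 1, 0, ∞]
  [2, 8, 7, 0]

This is the Floyd-Warshall all-pairs shortest-path computation. For each intermediate vertex k = 0, 1, …, 3, update dist[i][j] ← min(dist[i][j], dist[i][k] + dist[k][j]). The final matrix gives, for each (i, j), the minimum total weight of any directed path from i to j (possibly empty when i = j).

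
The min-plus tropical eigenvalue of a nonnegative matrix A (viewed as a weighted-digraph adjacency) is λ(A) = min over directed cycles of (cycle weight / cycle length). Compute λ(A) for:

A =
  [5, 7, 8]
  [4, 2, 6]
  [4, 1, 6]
λ(A) = 2

Enumerate directed cycles and compute their means (weight / length). Sample:
  cycle 0 → 0: weight = 5, length = 1, mean = 5/1 ≈ 5.000
  cycle 1 → 1: weight = 2, length = 1, mean = 2/1 ≈ 2.000
  cycle 2 → 2: weight = 6, length = 1, mean = 6/1 ≈ 6.000
  cycle 0 → 1 → 0: weight = 11, length = 2, mean = 11/2 ≈ 5.500
  cycle 0 → 2 → 0: weight = 12, length = 2, mean = 12/2 ≈ 6.000
  cycle 1 → 0 → 1: weight = 11, length = 2, mean = 11/2 ≈ 5.500
Minimum mean = 2.000, attained e.g. along the cycle 1 → 1 with weight 2 and length 1. So λ(A) = 2/1 = 2.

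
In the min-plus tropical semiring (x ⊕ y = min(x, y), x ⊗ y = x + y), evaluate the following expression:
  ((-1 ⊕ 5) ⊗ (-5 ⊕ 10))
((-1 ⊕ 5) ⊗ (-5 ⊕ 10)) = -6

Expand innermost to outermost. Recall ⊕ takes the minimum of its arguments and ⊗ takes their sum. Working out the expression ((-1 ⊕ 5) ⊗ (-5 ⊕ 10)) gives -6.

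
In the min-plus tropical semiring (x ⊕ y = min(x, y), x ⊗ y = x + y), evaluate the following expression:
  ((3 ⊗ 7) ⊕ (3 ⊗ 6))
((3 ⊗ 7) ⊕ (3 ⊗ 6)) = 9

Expand innermost to outermost. Recall ⊕ takes the minimum of its arguments and ⊗ takes their sum. Working out the expression ((3 ⊗ 7) ⊕ (3 ⊗ 6)) gives 9.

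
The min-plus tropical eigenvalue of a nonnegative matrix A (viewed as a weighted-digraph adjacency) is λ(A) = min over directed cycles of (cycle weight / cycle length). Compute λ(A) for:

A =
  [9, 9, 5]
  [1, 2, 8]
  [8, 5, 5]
λ(A) = 2

Enumerate directed cycles and compute their means (weight / length). Sample:
  cycle 0 → 0: weight = 9, length = 1, mean = 9/1 ≈ 9.000
  cycle 1 → 1: weight = 2, length = 1, mean = 2/1 ≈ 2.000
  cycle 2 → 2: weight = 5, length = 1, mean = 5/1 ≈ 5.000
  cycle 0 → 1 → 0: weight = 10, length = 2, mean = 10/2 ≈ 5.000
  cycle 0 → 2 → 0: weight = 13, length = 2, mean = 13/2 ≈ 6.500
  cycle 1 → 0 → 1: weight = 10, length = 2, mean = 10/2 ≈ 5.000
Minimum mean = 2.000, attained e.g. along the cycle 1 → 1 with weight 2 and length 1. So λ(A) = 2/1 = 2.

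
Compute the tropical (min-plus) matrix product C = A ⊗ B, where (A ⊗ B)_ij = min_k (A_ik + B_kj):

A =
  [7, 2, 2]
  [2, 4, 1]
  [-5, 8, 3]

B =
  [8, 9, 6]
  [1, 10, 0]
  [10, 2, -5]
A ⊗ B =
  [3, 4, -3]
  [5, 3, -4]
  [3, 4, -2]

Apply the min-plus product entry-by-entry:
  C[0][0] = min over k of (A[0][0] + B[0][0] = 7 + 8 = 15, A[0][1] + B[1][0] = 2 + 1 = 3, A[0][2] + B[2][0] = 2 + 10 = 12) = 3 (attained at k = 1)
  C[0][1] = min over k of (A[0][0] + B[0][1] = 7 + 9 = 16, A[0][1] + B[1][1] = 2 + 10 = 12, A[0][2] + B[2][1] = 2 + 2 = 4) = 4 (attained at k = 2)
  C[0][2] = min over k of (A[0][0] + B[0][2] = 7 + 6 = 13, A[0][1] + B[1][2] = 2 + 0 = 2, A[0][2] + B[2][2] = 2 + -5 = -3) = -3 (attained at k = 2)
  C[1][0] = min over k of (A[1][0] + B[0][0] = 2 + 8 = 10, A[1][1] + B[1][0] = 4 + 1 = 5, A[1][2] + B[2][0] = 1 + 10 = 11) = 5 (attained at k = 1)
  C[1][1] = min over k of (A[1][0] + B[0][1] = 2 + 9 = 11, A[1][1] + B[1][1] = 4 + 10 = 14, A[1][2] + B[2][1] = 1 + 2 = 3) = 3 (attained at k = 2)
  C[1][2] = min over k of (A[1][0] + B[0][2] = 2 + 6 = 8, A[1][1] + B[1][2] = 4 + 0 = 4, A[1][2] + B[2][2] = 1 + -5 = -4) = -4 (attained at k = 2)
  C[2][0] = min over k of (A[2][0] + B[0][0] = -5 + 8 = 3, A[2][1] + B[1][0] = 8 + 1 = 9, A[2][2] + B[2][0] = 3 + 10 = 13) = 3 (attained at k = 0)
  C[2][1] = min over k of (A[2][0] + B[0][1] = -5 + 9 = 4, A[2][1] + B[1][1] = 8 + 10 = 18, A[2][2] + B[2][1] = 3 + 2 = 5) = 4 (attained at k = 0)
  C[2][2] = min over k of (A[2][0] + B[0][2] = -5 + 6 = 1, A[2][1] + B[1][2] = 8 + 0 = 8, A[2][2] + B[2][2] = 3 + -5 = -2) = -2 (attained at k = 2)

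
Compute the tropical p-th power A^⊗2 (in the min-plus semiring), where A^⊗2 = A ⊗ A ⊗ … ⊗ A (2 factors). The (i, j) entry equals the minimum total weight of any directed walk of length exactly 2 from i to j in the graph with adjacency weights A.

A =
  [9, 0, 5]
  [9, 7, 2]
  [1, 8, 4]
A^⊗2 =
  [6, 7, 2]
  [3, 9, 6]
  [5, 1, 6]

Each entry (A^⊗2)_ij equals the minimum over all length-2 walks i = v_0 → v_1 → … → v_2 = j of Σ_t A[v_t][v_{t+1}]. For example, for (i, j) = (0, 2) we minimise over 3 possible intermediate vertex sequences; the minimum is 2, attained along the walk 0 → 1 → 2.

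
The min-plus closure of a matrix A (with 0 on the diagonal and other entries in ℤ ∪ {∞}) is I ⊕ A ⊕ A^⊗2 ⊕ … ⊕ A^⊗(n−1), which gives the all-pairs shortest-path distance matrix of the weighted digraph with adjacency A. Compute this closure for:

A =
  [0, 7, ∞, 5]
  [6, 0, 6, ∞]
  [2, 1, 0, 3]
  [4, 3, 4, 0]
Closure =
  [0, 7, 9, 5]
  [6, 0, 6, 9]
  [2, 1, 0, 3]
  [4, 3, 4, 0]

This is the Floyd-Warshall all-pairs shortest-path computation. For each intermediate vertex k = 0, 1, …, 3, update dist[i][j] ← min(dist[i][j], dist[i][k] + dist[k][j]). The final matrix gives, for each (i, j), the minimum total weight of any directed path from i to j (possibly empty when i = j).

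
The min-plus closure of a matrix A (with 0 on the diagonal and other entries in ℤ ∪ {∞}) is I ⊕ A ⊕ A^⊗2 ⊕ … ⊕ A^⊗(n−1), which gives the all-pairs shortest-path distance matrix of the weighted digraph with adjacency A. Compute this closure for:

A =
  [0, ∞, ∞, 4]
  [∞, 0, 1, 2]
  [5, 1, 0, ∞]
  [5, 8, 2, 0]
Closure =
  [0, 7, 6, 4]
  [6, 0, 1, 2]
  [5, 1, 0, 3]
  [5, 3, 2, 0]

This is the Floyd-Warshall all-pairs shortest-path computation. For each intermediate vertex k = 0, 1, …, 3, update dist[i][j] ← min(dist[i][j], dist[i][k] + dist[k][j]). The final matrix gives, for each (i, j), the minimum total weight of any directed path from i to j (possibly empty when i = j).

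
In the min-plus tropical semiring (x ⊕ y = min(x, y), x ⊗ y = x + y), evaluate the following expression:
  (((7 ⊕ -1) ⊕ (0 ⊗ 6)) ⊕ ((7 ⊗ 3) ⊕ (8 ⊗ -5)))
(((7 ⊕ -1) ⊕ (0 ⊗ 6)) ⊕ ((7 ⊗ 3) ⊕ (8 ⊗ -5))) = -1

Expand innermost to outermost. Recall ⊕ takes the minimum of its arguments and ⊗ takes their sum. Working out the expression (((7 ⊕ -1) ⊕ (0 ⊗ 6)) ⊕ ((7 ⊗ 3) ⊕ (8 ⊗ -5))) gives -1.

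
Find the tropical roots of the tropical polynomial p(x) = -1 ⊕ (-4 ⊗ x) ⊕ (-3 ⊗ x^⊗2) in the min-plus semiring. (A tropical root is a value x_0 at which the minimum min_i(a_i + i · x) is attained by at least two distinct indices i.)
Roots: {-1, 3}

Each tropical root is a break point of the lower envelope of the lines y = a_i + i · x (there are 3 lines, with slopes 0, 1, ..., 2). Only the lines that attain the minimum somewhere contribute to roots; other lines are dominated. Here the surviving (envelope) indices are i = 2, i = 1, i = 0.
Intersections between consecutive envelope lines give the roots: for adjacent envelope indices i < j the intersection is x = (a_i − a_j) / (j − i). Reading off the sorted break points: {-1, 3}.
Verification: at each break x_0, at least two indices attain the minimum of min_i(a_i + i · x_0).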